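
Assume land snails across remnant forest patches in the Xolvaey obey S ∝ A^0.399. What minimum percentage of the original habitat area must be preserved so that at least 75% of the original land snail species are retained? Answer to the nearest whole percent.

49%

Need (A_new/A_old)^0.399 = 0.75, so A_new/A_old = 0.75^(1/0.399) = 0.75^2.506
ln(A_new/A_old) = ln 0.75 / 0.399 = -0.2877 / 0.399 = -0.7210
A_new/A_old = e^-0.7210 ≈ 0.4863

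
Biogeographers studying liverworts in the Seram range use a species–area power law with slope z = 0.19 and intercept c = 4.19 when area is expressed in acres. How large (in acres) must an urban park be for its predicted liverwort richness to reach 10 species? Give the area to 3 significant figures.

10 = 4.19 × A^0.19  ⇒  A^0.19 = 10/4.19 = 2.387
ln A = ln(2.387) / 0.19 = 0.8699 / 0.19 = 4.5783
A = e^4.5783 ≈ 97.35 acres

97.4 acres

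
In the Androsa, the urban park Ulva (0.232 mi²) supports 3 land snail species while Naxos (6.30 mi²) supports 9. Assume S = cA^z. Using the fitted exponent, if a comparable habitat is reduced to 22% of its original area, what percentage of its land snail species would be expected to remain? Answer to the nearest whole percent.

60%

z = ln(9/3) / ln(6.3/0.232) = 1.0986 / 3.3016 = 0.3328
S_new/S_old = (A_new/A_old)^z = 0.22^0.3328 = exp(0.3328 × -1.5141) = 0.6042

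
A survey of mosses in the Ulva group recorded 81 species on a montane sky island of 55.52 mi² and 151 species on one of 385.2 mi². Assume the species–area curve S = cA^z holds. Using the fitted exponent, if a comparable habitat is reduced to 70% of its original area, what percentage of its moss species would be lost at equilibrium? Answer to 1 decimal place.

10.8%

z = ln(151/81) / ln(385.2/55.52) = 0.6228 / 1.9370 = 0.3215
S_new/S_old = (A_new/A_old)^z = 0.7^0.3215 = exp(0.3215 × -0.3567) = 0.8916
Fraction lost = 1 − 0.8916 = 0.1084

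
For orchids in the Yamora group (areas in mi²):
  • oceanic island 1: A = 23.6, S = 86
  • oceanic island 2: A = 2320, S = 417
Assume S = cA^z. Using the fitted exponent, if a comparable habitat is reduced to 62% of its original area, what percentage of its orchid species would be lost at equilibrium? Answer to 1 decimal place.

z = ln(417/86) / ln(2320/23.6) = 1.5787 / 4.5881 = 0.3441
S_new/S_old = (A_new/A_old)^z = 0.62^0.3441 = exp(0.3441 × -0.4780) = 0.8483
Fraction lost = 1 − 0.8483 = 0.1517

15.2%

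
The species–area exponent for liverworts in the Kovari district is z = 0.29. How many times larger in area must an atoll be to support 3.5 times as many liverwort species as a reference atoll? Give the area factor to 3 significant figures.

(A₂/A₁)^0.29 = 3.5, so A₂/A₁ = 3.5^(1/0.29) = 3.5^3.448
ln(A₂/A₁) = ln 3.5 / 0.29 = 1.2528 / 0.29 = 4.3199
A₂/A₁ = e^4.3199 ≈ 75.18

75.2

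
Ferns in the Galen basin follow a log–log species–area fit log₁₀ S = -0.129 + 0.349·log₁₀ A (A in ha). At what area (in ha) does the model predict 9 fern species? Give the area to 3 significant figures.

9 = 0.743 × A^0.349  ⇒  A^0.349 = 9/0.743 = 12.11
ln A = ln(12.11) / 0.349 = 2.4943 / 0.349 = 7.1469
A = e^7.1469 ≈ 1270 ha

1270 ha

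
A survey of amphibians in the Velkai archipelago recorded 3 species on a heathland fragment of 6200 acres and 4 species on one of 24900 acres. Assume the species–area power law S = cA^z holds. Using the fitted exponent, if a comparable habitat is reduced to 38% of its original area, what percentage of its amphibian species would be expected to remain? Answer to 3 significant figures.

81.9%

z = ln(4/3) / ln(24900/6200) = 0.2877 / 1.3903 = 0.2069
S_new/S_old = (A_new/A_old)^z = 0.38^0.2069 = exp(0.2069 × -0.9676) = 0.8186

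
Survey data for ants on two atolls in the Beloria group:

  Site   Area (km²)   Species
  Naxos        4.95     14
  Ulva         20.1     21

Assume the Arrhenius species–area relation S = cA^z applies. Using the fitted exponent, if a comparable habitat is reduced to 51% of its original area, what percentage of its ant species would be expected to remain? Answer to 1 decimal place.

z = ln(21/14) / ln(20.1/4.95) = 0.4055 / 1.4013 = 0.2893
S_new/S_old = (A_new/A_old)^z = 0.51^0.2893 = exp(0.2893 × -0.6733) = 0.823

82.3%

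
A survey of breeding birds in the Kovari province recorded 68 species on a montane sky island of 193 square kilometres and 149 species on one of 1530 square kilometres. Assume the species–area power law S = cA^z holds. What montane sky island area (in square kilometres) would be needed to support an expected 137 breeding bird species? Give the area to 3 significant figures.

1230 square kilometres

z = ln(149/68) / ln(1530/193) = 0.7844 / 2.0703 = 0.3789
c = 68 / 193^0.3789 = 68 / 7.345 = 9.258
A = (137/9.258)^(1/0.3789) ⇒ ln A = ln(14.8)/0.3789 = 7.1114
A = e^7.1114 ≈ 1226 square kilometres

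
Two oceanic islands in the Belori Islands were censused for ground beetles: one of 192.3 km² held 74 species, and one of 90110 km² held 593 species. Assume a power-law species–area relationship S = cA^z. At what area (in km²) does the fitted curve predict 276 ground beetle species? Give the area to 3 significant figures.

9400 km²

z = ln(593/74) / ln(90110/192.3) = 2.0811 / 6.1497 = 0.3384
c = 74 / 192.3^0.3384 = 74 / 5.928 = 12.48
A = (276/12.48)^(1/0.3384) ⇒ ln A = ln(22.11)/0.3384 = 9.1488
A = e^9.1488 ≈ 9403 km²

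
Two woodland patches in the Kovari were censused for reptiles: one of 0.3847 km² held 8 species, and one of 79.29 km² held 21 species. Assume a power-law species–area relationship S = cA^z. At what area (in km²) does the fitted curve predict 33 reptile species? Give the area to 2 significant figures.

z = ln(21/8) / ln(79.29/0.3847) = 0.9651 / 5.3284 = 0.1811
c = 8 / 0.3847^0.1811 = 8 / 0.8411 = 9.511
A = (33/9.511)^(1/0.1811) ⇒ ln A = ln(3.47)/0.1811 = 6.8686
A = e^6.8686 ≈ 961.6 km²

960 km²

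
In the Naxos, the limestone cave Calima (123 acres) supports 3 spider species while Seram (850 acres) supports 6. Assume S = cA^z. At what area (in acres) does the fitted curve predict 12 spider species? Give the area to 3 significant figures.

z = ln(6/3) / ln(850/123) = 0.6931 / 1.9331 = 0.3586
c = 3 / 123^0.3586 = 3 / 5.616 = 0.5342
A = (12/0.5342)^(1/0.3586) ⇒ ln A = ln(22.46)/0.3586 = 8.6783
A = e^8.6783 ≈ 5874 acres

5870 acres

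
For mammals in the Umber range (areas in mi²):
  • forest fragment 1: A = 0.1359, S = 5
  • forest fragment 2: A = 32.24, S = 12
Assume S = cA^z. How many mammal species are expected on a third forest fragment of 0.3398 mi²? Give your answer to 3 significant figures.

z = ln(12/5) / ln(32.24/0.1359) = 0.8755 / 5.4690 = 0.1601
c = 5 / 0.1359^0.1601 = 5 / 0.7265 = 6.882
S₃ = 6.882 × 0.3398^0.1601 = 6.882 × 0.8413 ≈ 5.79

5.79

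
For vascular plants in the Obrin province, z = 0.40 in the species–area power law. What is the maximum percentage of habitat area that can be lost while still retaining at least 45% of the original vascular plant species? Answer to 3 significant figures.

86.4%

Need (A_new/A_old)^0.4 = 0.45, so A_new/A_old = 0.45^(1/0.4) = 0.45^2.5
ln(A_new/A_old) = ln 0.45 / 0.4 = -0.7985 / 0.4 = -1.9963
A_new/A_old = e^-1.9963 ≈ 0.1358
Fraction that can be lost = 1 − 0.1358 = 0.8642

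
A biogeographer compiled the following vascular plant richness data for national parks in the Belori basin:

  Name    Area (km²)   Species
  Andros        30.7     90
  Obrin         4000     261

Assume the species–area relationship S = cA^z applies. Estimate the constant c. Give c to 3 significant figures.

z = ln(S₂/S₁) / ln(A₂/A₁) = ln(261/90) / ln(4000/30.7) = 1.0647 / 4.8698 = 0.2186
c = S₁ / A₁^z = 90 / 30.7^0.2186 = 90 / 2.114 = 42.57

42.6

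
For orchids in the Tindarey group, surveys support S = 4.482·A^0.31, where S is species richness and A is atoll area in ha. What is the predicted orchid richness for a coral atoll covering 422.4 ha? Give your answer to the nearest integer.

S = 4.482 × 422.4^0.31
ln S = ln 4.482 + 0.31 × ln 422.4 = 1.5001 + 0.31 × 6.0460 = 3.3743
S = e^3.3743 ≈ 29.2

29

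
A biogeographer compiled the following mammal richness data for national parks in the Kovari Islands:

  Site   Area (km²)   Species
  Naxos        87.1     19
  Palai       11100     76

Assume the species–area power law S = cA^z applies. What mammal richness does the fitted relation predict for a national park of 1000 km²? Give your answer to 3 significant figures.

z = ln(76/19) / ln(11100/87.1) = 1.3863 / 4.8476 = 0.2860
c = 19 / 87.1^0.2860 = 19 / 3.588 = 5.296
S₃ = 5.296 × 1000^0.2860 = 5.296 × 7.21 ≈ 38.18

38.2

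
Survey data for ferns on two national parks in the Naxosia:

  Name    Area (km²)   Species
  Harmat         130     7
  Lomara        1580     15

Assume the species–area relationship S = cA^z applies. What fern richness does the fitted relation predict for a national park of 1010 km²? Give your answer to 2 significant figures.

z = ln(15/7) / ln(1580/130) = 0.7621 / 2.4976 = 0.3051
c = 7 / 130^0.3051 = 7 / 4.416 = 1.585
S₃ = 1.585 × 1010^0.3051 = 1.585 × 8.256 ≈ 13.09

13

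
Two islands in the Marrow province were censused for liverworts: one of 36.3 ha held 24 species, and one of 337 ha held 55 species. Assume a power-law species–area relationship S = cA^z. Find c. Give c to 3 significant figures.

6.30

z = ln(S₂/S₁) / ln(A₂/A₁) = ln(55/24) / ln(337/36.3) = 0.8293 / 2.2283 = 0.3722
c = S₁ / A₁^z = 24 / 36.3^0.3722 = 24 / 3.807 = 6.305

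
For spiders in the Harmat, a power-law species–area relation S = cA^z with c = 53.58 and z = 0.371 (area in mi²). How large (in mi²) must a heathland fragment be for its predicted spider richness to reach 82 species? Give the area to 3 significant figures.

82 = 53.58 × A^0.371  ⇒  A^0.371 = 82/53.58 = 1.53
ln A = ln(1.53) / 0.371 = 0.4255 / 0.371 = 1.1470
A = e^1.1470 ≈ 3.149 mi²

3.15 mi²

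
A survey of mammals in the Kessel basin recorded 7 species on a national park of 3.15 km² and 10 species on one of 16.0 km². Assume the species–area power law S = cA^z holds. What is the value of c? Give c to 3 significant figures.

5.44

z = ln(S₂/S₁) / ln(A₂/A₁) = ln(10/7) / ln(16/3.15) = 0.3567 / 1.6252 = 0.2195
c = S₁ / A₁^z = 7 / 3.15^0.2195 = 7 / 1.286 = 5.442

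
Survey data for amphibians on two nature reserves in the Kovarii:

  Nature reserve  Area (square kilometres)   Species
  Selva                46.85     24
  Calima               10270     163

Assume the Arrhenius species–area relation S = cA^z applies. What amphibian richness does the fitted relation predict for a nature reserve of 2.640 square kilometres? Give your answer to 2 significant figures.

z = ln(163/24) / ln(10270/46.85) = 1.9157 / 5.3900 = 0.3554
c = 24 / 46.85^0.3554 = 24 / 3.925 = 6.115
S₃ = 6.115 × 2.64^0.3554 = 6.115 × 1.412 ≈ 8.635

8.6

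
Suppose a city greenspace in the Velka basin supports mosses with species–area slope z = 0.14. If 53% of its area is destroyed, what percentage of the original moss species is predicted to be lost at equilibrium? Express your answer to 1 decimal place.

10.0%

S_new/S_old = (A_new/A_old)^z = 0.47^0.14
= exp(0.14 × ln 0.47) = exp(0.14 × -0.7550) = exp(-0.1057) ≈ 0.8997
Fraction lost = 1 − 0.8997 = 0.1003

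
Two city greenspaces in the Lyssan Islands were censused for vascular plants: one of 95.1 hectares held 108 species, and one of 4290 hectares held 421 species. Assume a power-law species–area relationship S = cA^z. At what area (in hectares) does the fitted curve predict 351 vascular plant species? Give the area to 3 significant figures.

2580 hectares

z = ln(421/108) / ln(4290/95.1) = 1.3605 / 3.8091 = 0.3572
c = 108 / 95.1^0.3572 = 108 / 5.088 = 21.23
A = (351/21.23)^(1/0.3572) ⇒ ln A = ln(16.54)/0.3572 = 7.8549
A = e^7.8549 ≈ 2578 hectares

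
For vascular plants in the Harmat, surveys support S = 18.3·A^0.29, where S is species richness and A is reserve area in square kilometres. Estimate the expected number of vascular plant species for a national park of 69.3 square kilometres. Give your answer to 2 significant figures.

S = 18.3 × 69.3^0.29
ln S = ln 18.3 + 0.29 × ln 69.3 = 2.9069 + 0.29 × 4.2384 = 4.1361
S = e^4.1361 ≈ 62.56

63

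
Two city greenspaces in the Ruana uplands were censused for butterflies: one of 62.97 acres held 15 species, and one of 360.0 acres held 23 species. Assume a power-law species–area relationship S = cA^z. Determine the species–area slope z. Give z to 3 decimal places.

Taking logs: ln S = ln c + z ln A, so z = (ln S₂ − ln S₁)/(ln A₂ − ln A₁).
z = ln(23/15) / ln(360/62.97) = ln(1.533) / ln(5.717) = 0.4274 / 1.7434 = 0.2452

0.245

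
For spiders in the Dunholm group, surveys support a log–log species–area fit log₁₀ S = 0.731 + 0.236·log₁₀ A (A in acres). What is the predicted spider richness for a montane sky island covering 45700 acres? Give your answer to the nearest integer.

S = 5.383 × 45700^0.236 = 5.383 × 12.58 ≈ 67.72

68 species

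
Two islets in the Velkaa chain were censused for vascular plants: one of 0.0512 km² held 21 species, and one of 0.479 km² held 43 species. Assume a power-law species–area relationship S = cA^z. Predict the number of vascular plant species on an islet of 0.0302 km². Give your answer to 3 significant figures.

17.7

z = ln(43/21) / ln(0.479/0.0512) = 0.7167 / 2.2360 = 0.3205
c = 21 / 0.0512^0.3205 = 21 / 0.3857 = 54.44
S₃ = 54.44 × 0.0302^0.3205 = 54.44 × 0.3257 ≈ 17.73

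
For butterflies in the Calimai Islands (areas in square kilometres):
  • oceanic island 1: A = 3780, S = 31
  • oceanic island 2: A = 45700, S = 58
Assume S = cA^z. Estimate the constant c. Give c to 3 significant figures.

z = ln(S₂/S₁) / ln(A₂/A₁) = ln(58/31) / ln(45700/3780) = 0.6265 / 2.4924 = 0.2513
c = S₁ / A₁^z = 31 / 3780^0.2513 = 31 / 7.929 = 3.91

3.91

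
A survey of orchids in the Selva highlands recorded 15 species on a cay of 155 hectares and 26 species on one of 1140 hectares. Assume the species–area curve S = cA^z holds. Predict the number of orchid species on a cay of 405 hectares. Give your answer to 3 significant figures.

19.5

z = ln(26/15) / ln(1140/155) = 0.5500 / 1.9954 = 0.2757
c = 15 / 155^0.2757 = 15 / 4.016 = 3.735
S₃ = 3.735 × 405^0.2757 = 3.735 × 5.233 ≈ 19.55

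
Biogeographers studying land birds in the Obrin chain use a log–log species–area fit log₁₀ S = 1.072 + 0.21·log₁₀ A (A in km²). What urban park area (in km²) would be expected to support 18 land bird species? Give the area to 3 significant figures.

18 = 11.8 × A^0.21  ⇒  A^0.21 = 18/11.8 = 1.525
ln A = ln(1.525) / 0.21 = 0.4220 / 0.21 = 2.0095
A = e^2.0095 ≈ 7.46 km²

7.46 km²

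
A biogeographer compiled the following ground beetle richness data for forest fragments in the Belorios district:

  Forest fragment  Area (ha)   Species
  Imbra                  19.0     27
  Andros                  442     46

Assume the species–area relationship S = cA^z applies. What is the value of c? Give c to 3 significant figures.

z = ln(S₂/S₁) / ln(A₂/A₁) = ln(46/27) / ln(442/19) = 0.5328 / 3.1469 = 0.1693
c = S₁ / A₁^z = 27 / 19^0.1693 = 27 / 1.646 = 16.4

16.4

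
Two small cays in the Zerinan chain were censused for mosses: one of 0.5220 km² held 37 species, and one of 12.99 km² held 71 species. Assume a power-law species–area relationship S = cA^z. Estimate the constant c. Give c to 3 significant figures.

42.2

z = ln(S₂/S₁) / ln(A₂/A₁) = ln(71/37) / ln(12.99/0.522) = 0.6518 / 3.2143 = 0.2028
c = S₁ / A₁^z = 37 / 0.522^0.2028 = 37 / 0.8765 = 42.21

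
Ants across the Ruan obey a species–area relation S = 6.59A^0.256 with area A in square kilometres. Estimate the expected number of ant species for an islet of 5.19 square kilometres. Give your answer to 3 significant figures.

10.0

S = 6.59 × 5.19^0.256
ln S = ln 6.59 + 0.256 × ln 5.19 = 1.8856 + 0.256 × 1.6467 = 2.3071
S = e^2.3071 ≈ 10.05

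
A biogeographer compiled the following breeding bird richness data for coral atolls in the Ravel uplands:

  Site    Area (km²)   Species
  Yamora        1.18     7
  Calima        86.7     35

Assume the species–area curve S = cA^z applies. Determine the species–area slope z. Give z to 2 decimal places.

0.37

Taking logs: ln S = ln c + z ln A, so z = (ln S₂ − ln S₁)/(ln A₂ − ln A₁).
z = ln(35/7) / ln(86.7/1.18) = ln(5) / ln(73.47) = 1.6094 / 4.2969 = 0.3746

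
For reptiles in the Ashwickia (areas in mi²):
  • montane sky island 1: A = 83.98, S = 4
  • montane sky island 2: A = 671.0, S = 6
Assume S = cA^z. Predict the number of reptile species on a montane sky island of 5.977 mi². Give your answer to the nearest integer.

2

z = ln(6/4) / ln(671/83.98) = 0.4055 / 2.0782 = 0.1951
c = 4 / 83.98^0.1951 = 4 / 2.374 = 1.685
S₃ = 1.685 × 5.977^0.1951 = 1.685 × 1.417 ≈ 2.389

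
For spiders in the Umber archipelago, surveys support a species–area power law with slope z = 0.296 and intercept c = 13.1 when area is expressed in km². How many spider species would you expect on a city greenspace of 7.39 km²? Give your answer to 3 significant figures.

S = 13.1 × 7.39^0.296
ln S = ln 13.1 + 0.296 × ln 7.39 = 2.5726 + 0.296 × 2.0001 = 3.1647
S = e^3.1647 ≈ 23.68

23.7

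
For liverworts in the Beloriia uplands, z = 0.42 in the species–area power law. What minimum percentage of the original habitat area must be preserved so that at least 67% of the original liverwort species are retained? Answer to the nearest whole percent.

39%

Need (A_new/A_old)^0.42 = 0.67, so A_new/A_old = 0.67^(1/0.42) = 0.67^2.381
ln(A_new/A_old) = ln 0.67 / 0.42 = -0.4005 / 0.42 = -0.9535
A_new/A_old = e^-0.9535 ≈ 0.3854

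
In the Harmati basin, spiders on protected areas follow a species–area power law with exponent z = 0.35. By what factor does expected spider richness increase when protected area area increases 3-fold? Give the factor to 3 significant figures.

S₂/S₁ = (A₂/A₁)^z = 3^0.35
ln(S₂/S₁) = 0.35 × ln 3 = 0.35 × 1.0986 = 0.3845
S₂/S₁ = e^0.3845 ≈ 1.469

1.47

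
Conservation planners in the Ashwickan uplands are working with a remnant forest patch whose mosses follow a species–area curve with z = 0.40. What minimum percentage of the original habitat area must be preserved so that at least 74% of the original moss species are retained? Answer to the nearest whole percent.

Need (A_new/A_old)^0.4 = 0.74, so A_new/A_old = 0.74^(1/0.4) = 0.74^2.5
ln(A_new/A_old) = ln 0.74 / 0.4 = -0.3011 / 0.4 = -0.7528
A_new/A_old = e^-0.7528 ≈ 0.4711

47%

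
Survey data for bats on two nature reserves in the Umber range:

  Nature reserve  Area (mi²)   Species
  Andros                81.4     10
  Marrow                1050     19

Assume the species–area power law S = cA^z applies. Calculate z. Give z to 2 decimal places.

0.25

Taking logs: ln S = ln c + z ln A, so z = (ln S₂ − ln S₁)/(ln A₂ − ln A₁).
z = ln(19/10) / ln(1050/81.4) = ln(1.9) / ln(12.9) = 0.6419 / 2.5572 = 0.2510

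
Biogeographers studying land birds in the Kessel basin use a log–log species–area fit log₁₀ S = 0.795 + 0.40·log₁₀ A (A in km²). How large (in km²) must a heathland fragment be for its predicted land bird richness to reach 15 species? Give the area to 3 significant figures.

8.97 km²

15 = 6.237 × A^0.4  ⇒  A^0.4 = 15/6.237 = 2.405
ln A = ln(2.405) / 0.4 = 0.8775 / 0.4 = 2.1937
A = e^2.1937 ≈ 8.969 km²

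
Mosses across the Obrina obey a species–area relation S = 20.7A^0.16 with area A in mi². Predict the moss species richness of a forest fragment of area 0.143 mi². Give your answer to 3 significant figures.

15.2

S = 20.7 × 0.143^0.16
ln S = ln 20.7 + 0.16 × ln 0.143 = 3.0301 + 0.16 × -1.9449 = 2.7189
S = e^2.7189 ≈ 15.16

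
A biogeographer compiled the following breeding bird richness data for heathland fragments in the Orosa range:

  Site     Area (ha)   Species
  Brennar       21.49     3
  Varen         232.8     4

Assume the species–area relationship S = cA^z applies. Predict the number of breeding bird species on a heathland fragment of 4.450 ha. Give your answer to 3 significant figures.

2.48

z = ln(4/3) / ln(232.8/21.49) = 0.2877 / 2.3826 = 0.1207
c = 3 / 21.49^0.1207 = 3 / 1.448 = 2.071
S₃ = 2.071 × 4.45^0.1207 = 2.071 × 1.198 ≈ 2.481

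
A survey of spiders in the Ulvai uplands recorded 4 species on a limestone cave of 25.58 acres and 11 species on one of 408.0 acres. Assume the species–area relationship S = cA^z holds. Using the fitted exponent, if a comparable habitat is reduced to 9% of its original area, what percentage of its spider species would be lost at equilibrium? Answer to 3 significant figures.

z = ln(11/4) / ln(408/25.58) = 1.0116 / 2.7695 = 0.3653
S_new/S_old = (A_new/A_old)^z = 0.09^0.3653 = exp(0.3653 × -2.4079) = 0.415
Fraction lost = 1 − 0.415 = 0.585

58.5%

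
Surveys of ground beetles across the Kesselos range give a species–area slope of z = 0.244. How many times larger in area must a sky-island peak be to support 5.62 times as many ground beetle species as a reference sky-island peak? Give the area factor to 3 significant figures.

(A₂/A₁)^0.244 = 5.62, so A₂/A₁ = 5.62^(1/0.244) = 5.62^4.098
ln(A₂/A₁) = ln 5.62 / 0.244 = 1.7263 / 0.244 = 7.0751
A₂/A₁ = e^7.0751 ≈ 1182

1180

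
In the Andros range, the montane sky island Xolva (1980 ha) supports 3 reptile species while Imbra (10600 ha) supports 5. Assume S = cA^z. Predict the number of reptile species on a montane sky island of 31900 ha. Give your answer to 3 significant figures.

z = ln(5/3) / ln(10600/1980) = 0.5108 / 1.6778 = 0.3045
c = 3 / 1980^0.3045 = 3 / 10.09 = 0.2974
S₃ = 0.2974 × 31900^0.3045 = 0.2974 × 23.51 ≈ 6.993

6.99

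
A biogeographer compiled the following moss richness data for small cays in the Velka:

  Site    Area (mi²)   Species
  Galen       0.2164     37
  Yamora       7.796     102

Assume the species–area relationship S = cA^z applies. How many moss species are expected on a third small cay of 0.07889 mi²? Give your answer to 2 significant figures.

z = ln(102/37) / ln(7.796/0.2164) = 1.0141 / 3.5842 = 0.2829
c = 37 / 0.2164^0.2829 = 37 / 0.6485 = 57.05
S₃ = 57.05 × 0.07889^0.2829 = 57.05 × 0.4875 ≈ 27.81

28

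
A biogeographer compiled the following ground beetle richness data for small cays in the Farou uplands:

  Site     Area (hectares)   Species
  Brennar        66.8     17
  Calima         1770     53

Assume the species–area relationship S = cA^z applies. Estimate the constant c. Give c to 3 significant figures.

3.96

z = ln(S₂/S₁) / ln(A₂/A₁) = ln(53/17) / ln(1770/66.8) = 1.1371 / 3.2770 = 0.3470
c = S₁ / A₁^z = 17 / 66.8^0.3470 = 17 / 4.297 = 3.956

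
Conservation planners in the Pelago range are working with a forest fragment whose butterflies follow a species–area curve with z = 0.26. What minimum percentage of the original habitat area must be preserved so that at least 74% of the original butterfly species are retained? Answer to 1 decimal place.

Need (A_new/A_old)^0.26 = 0.74, so A_new/A_old = 0.74^(1/0.26) = 0.74^3.846
ln(A_new/A_old) = ln 0.74 / 0.26 = -0.3011 / 0.26 = -1.1581
A_new/A_old = e^-1.1581 ≈ 0.3141

31.4%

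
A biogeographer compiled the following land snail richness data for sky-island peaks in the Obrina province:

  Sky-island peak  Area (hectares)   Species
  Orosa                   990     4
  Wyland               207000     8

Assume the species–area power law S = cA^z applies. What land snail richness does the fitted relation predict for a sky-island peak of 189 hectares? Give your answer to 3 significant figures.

3.23

z = ln(8/4) / ln(207000/990) = 0.6931 / 5.3428 = 0.1297
c = 4 / 990^0.1297 = 4 / 2.447 = 1.635
S₃ = 1.635 × 189^0.1297 = 1.635 × 1.974 ≈ 3.227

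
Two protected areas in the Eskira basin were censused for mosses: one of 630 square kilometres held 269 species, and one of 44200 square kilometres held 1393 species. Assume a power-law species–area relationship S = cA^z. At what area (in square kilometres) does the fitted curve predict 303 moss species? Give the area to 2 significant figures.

860 square kilometres

z = ln(1393/269) / ln(44200/630) = 1.6445 / 4.2508 = 0.3869
c = 269 / 630^0.3869 = 269 / 12.11 = 22.22
A = (303/22.22)^(1/0.3869) ⇒ ln A = ln(13.64)/0.3869 = 6.7534
A = e^6.7534 ≈ 856.9 square kilometres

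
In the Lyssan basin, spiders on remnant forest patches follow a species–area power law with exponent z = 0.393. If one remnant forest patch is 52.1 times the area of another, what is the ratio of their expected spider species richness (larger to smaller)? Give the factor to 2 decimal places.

4.73

S₂/S₁ = (A₂/A₁)^z = 52.1^0.393
ln(S₂/S₁) = 0.393 × ln 52.1 = 0.393 × 3.9532 = 1.5536
S₂/S₁ = e^1.5536 ≈ 4.728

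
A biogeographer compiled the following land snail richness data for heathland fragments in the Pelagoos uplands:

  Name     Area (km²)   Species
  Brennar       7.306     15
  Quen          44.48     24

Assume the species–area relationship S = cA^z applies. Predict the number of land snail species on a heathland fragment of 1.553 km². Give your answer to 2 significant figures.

z = ln(24/15) / ln(44.48/7.306) = 0.4700 / 1.8063 = 0.2602
c = 15 / 7.306^0.2602 = 15 / 1.678 = 8.941
S₃ = 8.941 × 1.553^0.2602 = 8.941 × 1.121 ≈ 10.03

10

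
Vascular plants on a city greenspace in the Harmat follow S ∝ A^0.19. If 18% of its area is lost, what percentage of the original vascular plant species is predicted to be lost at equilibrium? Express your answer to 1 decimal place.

S_new/S_old = (A_new/A_old)^z = 0.82^0.19
= exp(0.19 × ln 0.82) = exp(0.19 × -0.1985) = exp(-0.0377) ≈ 0.963
Fraction lost = 1 − 0.963 = 0.037

3.7%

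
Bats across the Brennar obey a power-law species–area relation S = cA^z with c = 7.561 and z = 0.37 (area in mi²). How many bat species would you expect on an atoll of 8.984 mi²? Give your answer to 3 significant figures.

S = 7.561 × 8.984^0.37
ln S = ln 7.561 + 0.37 × ln 8.984 = 2.0230 + 0.37 × 2.1954 = 2.8353
S = e^2.8353 ≈ 17.04

17.0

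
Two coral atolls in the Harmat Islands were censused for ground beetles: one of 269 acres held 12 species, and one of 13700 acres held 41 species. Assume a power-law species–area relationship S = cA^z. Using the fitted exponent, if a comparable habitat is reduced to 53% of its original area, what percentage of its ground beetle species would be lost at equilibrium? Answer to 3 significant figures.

z = ln(41/12) / ln(13700/269) = 1.2287 / 3.9304 = 0.3126
S_new/S_old = (A_new/A_old)^z = 0.53^0.3126 = exp(0.3126 × -0.6349) = 0.82
Fraction lost = 1 − 0.82 = 0.18

18.0%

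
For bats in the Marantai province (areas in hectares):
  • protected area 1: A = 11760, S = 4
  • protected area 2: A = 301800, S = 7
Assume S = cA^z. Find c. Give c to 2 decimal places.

0.79

z = ln(S₂/S₁) / ln(A₂/A₁) = ln(7/4) / ln(301800/11760) = 0.5596 / 3.2451 = 0.1725
c = S₁ / A₁^z = 4 / 11760^0.1725 = 4 / 5.034 = 0.7945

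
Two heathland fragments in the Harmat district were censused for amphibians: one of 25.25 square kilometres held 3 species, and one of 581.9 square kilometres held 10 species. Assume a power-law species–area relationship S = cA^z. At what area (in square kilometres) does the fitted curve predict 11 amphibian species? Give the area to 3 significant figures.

746 square kilometres

z = ln(10/3) / ln(581.9/25.25) = 1.2040 / 3.1375 = 0.3837
c = 3 / 25.25^0.3837 = 3 / 3.452 = 0.869
A = (11/0.869)^(1/0.3837) ⇒ ln A = ln(12.66)/0.3837 = 6.6147
A = e^6.6147 ≈ 746 square kilometres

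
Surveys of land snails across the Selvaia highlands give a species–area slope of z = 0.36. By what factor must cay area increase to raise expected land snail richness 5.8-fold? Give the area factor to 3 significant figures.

(A₂/A₁)^0.36 = 5.8, so A₂/A₁ = 5.8^(1/0.36) = 5.8^2.778
ln(A₂/A₁) = ln 5.8 / 0.36 = 1.7579 / 0.36 = 4.8829
A₂/A₁ = e^4.8829 ≈ 132

132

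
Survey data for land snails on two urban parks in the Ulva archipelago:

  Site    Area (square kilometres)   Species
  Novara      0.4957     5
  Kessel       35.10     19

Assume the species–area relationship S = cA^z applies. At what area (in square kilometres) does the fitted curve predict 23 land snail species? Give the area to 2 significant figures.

65 square kilometres

z = ln(19/5) / ln(35.1/0.4957) = 1.3350 / 4.2600 = 0.3134
c = 5 / 0.4957^0.3134 = 5 / 0.8026 = 6.23
A = (23/6.23)^(1/0.3134) ⇒ ln A = ln(3.692)/0.3134 = 4.1679
A = e^4.1679 ≈ 64.58 square kilometres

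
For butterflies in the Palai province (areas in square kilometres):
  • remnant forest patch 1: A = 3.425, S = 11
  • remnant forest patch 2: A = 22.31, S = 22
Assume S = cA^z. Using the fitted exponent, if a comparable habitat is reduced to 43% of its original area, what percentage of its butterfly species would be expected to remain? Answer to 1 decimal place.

73.2%

z = ln(22/11) / ln(22.31/3.425) = 0.6931 / 1.8739 = 0.3699
S_new/S_old = (A_new/A_old)^z = 0.43^0.3699 = exp(0.3699 × -0.8440) = 0.7319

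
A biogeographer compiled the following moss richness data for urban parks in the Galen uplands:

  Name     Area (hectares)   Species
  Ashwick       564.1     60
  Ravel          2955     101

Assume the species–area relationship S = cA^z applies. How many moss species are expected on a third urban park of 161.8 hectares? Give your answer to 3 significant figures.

z = ln(101/60) / ln(2955/564.1) = 0.5208 / 1.6560 = 0.3145
c = 60 / 564.1^0.3145 = 60 / 7.332 = 8.183
S₃ = 8.183 × 161.8^0.3145 = 8.183 × 4.951 ≈ 40.51

40.5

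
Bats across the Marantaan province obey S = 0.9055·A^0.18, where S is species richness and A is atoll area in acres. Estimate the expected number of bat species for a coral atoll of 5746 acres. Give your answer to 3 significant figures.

S = 0.9055 × 5746^0.18 = 0.9055 × 4.75 ≈ 4.301

4.30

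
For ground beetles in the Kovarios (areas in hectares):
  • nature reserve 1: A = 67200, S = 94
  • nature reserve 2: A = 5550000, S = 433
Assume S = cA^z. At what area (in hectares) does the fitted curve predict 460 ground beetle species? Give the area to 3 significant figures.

6610000 hectares

z = ln(433/94) / ln(5550000/67200) = 1.5274 / 4.4139 = 0.3461
c = 94 / 67200^0.3461 = 94 / 46.83 = 2.007
A = (460/2.007)^(1/0.3461) ⇒ ln A = ln(229.2)/0.3461 = 15.7041
A = e^15.7041 ≈ 6610065 hectares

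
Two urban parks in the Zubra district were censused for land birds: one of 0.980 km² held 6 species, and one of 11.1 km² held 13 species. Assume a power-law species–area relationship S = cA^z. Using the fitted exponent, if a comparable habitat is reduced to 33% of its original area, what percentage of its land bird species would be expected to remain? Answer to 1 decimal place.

70.2%

z = ln(13/6) / ln(11.1/0.98) = 0.7732 / 2.4271 = 0.3186
S_new/S_old = (A_new/A_old)^z = 0.33^0.3186 = exp(0.3186 × -1.1087) = 0.7025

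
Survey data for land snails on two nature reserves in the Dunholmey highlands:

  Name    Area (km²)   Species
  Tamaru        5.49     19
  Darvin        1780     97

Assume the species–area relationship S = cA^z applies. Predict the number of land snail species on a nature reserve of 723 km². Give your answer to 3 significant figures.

z = ln(97/19) / ln(1780/5.49) = 1.6303 / 5.7814 = 0.2820
c = 19 / 5.49^0.2820 = 19 / 1.616 = 11.75
S₃ = 11.75 × 723^0.2820 = 11.75 × 6.401 ≈ 75.24

75.2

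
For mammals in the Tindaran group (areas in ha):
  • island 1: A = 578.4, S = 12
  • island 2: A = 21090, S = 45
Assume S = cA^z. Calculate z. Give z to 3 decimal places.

Taking logs: ln S = ln c + z ln A, so z = (ln S₂ − ln S₁)/(ln A₂ − ln A₁).
z = ln(45/12) / ln(21090/578.4) = ln(3.75) / ln(36.46) = 1.3218 / 3.5963 = 0.3675

0.368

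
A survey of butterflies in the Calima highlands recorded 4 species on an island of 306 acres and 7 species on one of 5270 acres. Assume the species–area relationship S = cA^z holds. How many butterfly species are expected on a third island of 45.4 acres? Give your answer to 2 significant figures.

2.7

z = ln(7/4) / ln(5270/306) = 0.5596 / 2.8462 = 0.1966
c = 4 / 306^0.1966 = 4 / 3.081 = 1.298
S₃ = 1.298 × 45.4^0.1966 = 1.298 × 2.117 ≈ 2.749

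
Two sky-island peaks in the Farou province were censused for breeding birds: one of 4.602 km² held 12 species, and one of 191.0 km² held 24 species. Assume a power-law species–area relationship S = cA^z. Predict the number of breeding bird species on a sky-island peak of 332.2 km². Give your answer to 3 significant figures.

26.6

z = ln(24/12) / ln(191/4.602) = 0.6931 / 3.7258 = 0.1860
c = 12 / 4.602^0.1860 = 12 / 1.328 = 9.033
S₃ = 9.033 × 332.2^0.1860 = 9.033 × 2.945 ≈ 26.6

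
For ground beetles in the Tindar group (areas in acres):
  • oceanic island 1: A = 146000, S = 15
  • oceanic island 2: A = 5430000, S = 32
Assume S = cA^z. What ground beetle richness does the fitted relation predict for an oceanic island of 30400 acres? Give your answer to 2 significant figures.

11

z = ln(32/15) / ln(5430000/146000) = 0.7577 / 3.6161 = 0.2095
c = 15 / 146000^0.2095 = 15 / 12.08 = 1.242
S₃ = 1.242 × 30400^0.2095 = 1.242 × 8.696 ≈ 10.8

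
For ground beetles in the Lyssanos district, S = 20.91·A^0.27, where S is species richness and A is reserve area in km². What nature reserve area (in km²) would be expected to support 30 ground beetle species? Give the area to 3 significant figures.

30 = 20.91 × A^0.27  ⇒  A^0.27 = 30/20.91 = 1.435
ln A = ln(1.435) / 0.27 = 0.3610 / 0.27 = 1.3369
A = e^1.3369 ≈ 3.807 km²

3.81 km²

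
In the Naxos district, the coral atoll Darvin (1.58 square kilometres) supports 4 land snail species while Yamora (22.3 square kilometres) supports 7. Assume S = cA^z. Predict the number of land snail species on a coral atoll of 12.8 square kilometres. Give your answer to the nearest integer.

z = ln(7/4) / ln(22.3/1.58) = 0.5596 / 2.6472 = 0.2114
c = 4 / 1.58^0.2114 = 4 / 1.102 = 3.631
S₃ = 3.631 × 12.8^0.2114 = 3.631 × 1.714 ≈ 6.225

6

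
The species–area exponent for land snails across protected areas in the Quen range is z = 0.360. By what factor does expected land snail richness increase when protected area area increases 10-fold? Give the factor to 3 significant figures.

S₂/S₁ = (A₂/A₁)^z = 10^0.36
ln(S₂/S₁) = 0.36 × ln 10 = 0.36 × 2.3026 = 0.8289
S₂/S₁ = e^0.8289 ≈ 2.291

2.29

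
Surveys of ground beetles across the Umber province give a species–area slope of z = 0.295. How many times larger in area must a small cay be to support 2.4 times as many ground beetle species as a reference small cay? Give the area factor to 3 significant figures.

(A₂/A₁)^0.295 = 2.4, so A₂/A₁ = 2.4^(1/0.295) = 2.4^3.39
ln(A₂/A₁) = ln 2.4 / 0.295 = 0.8755 / 0.295 = 2.9677
A₂/A₁ = e^2.9677 ≈ 19.45

19.4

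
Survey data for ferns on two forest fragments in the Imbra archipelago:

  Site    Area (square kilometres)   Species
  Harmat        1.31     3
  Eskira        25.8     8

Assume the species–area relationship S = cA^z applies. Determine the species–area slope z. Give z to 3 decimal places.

0.329

Taking logs: ln S = ln c + z ln A, so z = (ln S₂ − ln S₁)/(ln A₂ − ln A₁).
z = ln(8/3) / ln(25.8/1.31) = ln(2.667) / ln(19.69) = 0.9808 / 2.9803 = 0.3291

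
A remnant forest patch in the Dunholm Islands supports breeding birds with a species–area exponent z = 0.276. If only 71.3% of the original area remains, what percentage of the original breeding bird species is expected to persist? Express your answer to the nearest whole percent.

S_new/S_old = (A_new/A_old)^z = 0.713^0.276
= exp(0.276 × ln 0.713) = exp(0.276 × -0.3383) = exp(-0.0934) ≈ 0.9109

91%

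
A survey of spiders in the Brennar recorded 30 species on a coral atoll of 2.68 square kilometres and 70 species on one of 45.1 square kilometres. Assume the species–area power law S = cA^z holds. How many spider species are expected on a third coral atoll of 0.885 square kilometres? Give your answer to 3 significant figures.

z = ln(70/30) / ln(45.1/2.68) = 0.8473 / 2.8231 = 0.3001
c = 30 / 2.68^0.3001 = 30 / 1.344 = 22.32
S₃ = 22.32 × 0.885^0.3001 = 22.32 × 0.964 ≈ 21.51

21.5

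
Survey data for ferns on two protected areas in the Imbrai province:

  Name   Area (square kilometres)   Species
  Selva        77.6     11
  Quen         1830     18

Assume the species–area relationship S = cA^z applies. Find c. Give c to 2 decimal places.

z = ln(S₂/S₁) / ln(A₂/A₁) = ln(18/11) / ln(1830/77.6) = 0.4925 / 3.1605 = 0.1558
c = S₁ / A₁^z = 11 / 77.6^0.1558 = 11 / 1.97 = 5.584

5.58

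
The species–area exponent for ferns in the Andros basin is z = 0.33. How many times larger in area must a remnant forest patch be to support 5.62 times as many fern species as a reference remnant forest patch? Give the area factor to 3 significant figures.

187

(A₂/A₁)^0.33 = 5.62, so A₂/A₁ = 5.62^(1/0.33) = 5.62^3.03
ln(A₂/A₁) = ln 5.62 / 0.33 = 1.7263 / 0.33 = 5.2313
A₂/A₁ = e^5.2313 ≈ 187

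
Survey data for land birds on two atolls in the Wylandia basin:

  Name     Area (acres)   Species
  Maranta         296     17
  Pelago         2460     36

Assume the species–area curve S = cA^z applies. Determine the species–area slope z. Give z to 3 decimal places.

Taking logs: ln S = ln c + z ln A, so z = (ln S₂ − ln S₁)/(ln A₂ − ln A₁).
z = ln(36/17) / ln(2460/296) = ln(2.118) / ln(8.311) = 0.7503 / 2.1176 = 0.3543

0.354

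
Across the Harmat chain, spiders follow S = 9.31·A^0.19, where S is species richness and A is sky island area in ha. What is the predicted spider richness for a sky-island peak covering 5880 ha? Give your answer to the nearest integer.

48

S = 9.31 × 5880^0.19 = 9.31 × 5.202 ≈ 48.43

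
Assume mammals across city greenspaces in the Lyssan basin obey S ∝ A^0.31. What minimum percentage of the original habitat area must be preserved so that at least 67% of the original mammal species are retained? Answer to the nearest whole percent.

Need (A_new/A_old)^0.31 = 0.67, so A_new/A_old = 0.67^(1/0.31) = 0.67^3.226
ln(A_new/A_old) = ln 0.67 / 0.31 = -0.4005 / 0.31 = -1.2919
A_new/A_old = e^-1.2919 ≈ 0.2748

27%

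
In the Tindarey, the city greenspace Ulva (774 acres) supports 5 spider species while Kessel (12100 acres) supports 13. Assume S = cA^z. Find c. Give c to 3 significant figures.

z = ln(S₂/S₁) / ln(A₂/A₁) = ln(13/5) / ln(12100/774) = 0.9555 / 2.7494 = 0.3475
c = S₁ / A₁^z = 5 / 774^0.3475 = 5 / 10.09 = 0.4955

0.495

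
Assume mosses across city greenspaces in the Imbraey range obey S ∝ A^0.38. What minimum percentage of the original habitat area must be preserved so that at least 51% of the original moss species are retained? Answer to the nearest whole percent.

Need (A_new/A_old)^0.38 = 0.51, so A_new/A_old = 0.51^(1/0.38) = 0.51^2.632
ln(A_new/A_old) = ln 0.51 / 0.38 = -0.6733 / 0.38 = -1.7720
A_new/A_old = e^-1.7720 ≈ 0.17

17%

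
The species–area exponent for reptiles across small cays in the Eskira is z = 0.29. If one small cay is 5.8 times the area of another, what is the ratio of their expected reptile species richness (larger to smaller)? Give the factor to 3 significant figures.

1.66

S₂/S₁ = (A₂/A₁)^z = 5.8^0.29
ln(S₂/S₁) = 0.29 × ln 5.8 = 0.29 × 1.7579 = 0.5098
S₂/S₁ = e^0.5098 ≈ 1.665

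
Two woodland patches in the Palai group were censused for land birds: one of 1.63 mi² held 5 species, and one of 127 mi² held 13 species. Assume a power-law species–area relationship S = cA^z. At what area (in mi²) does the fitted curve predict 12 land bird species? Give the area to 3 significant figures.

88.2 mi²

z = ln(13/5) / ln(127/1.63) = 0.9555 / 4.3556 = 0.2194
c = 5 / 1.63^0.2194 = 5 / 1.113 = 4.492
A = (12/4.492)^(1/0.2194) ⇒ ln A = ln(2.672)/0.2194 = 4.4793
A = e^4.4793 ≈ 88.17 mi²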